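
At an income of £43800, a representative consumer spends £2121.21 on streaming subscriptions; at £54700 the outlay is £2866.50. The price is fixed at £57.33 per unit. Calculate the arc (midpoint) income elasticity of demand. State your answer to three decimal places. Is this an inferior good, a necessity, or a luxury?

With a constant price, Q₁ = 2121.21/57.33 = 37.000 and Q₂ = 2866.50/57.33 = 50.000 (equivalently, work directly with expenditure since P cancels).
Midpoint %ΔQ = (2866.50 − 2121.21)/2493.86 = 0.29885; midpoint %ΔI = (54700 − 43800)/49250 = 0.22132.
η = 0.29885 / 0.22132 = 1.350.
η > 1 ⇒ luxury.

1.350 (luxury)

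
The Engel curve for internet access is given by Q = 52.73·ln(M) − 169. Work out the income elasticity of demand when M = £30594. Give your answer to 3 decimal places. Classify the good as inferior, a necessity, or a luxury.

0.140 (necessity)

At M = 30594: Q = 375.625.
dQ/dM = 52.73/M = 0.00172354 at this income.
η = (dQ/dM)·(M/Q) = 0.00172354 × (30594/375.625) = 0.140.
Since 0 < η < 1, the good is a necessity.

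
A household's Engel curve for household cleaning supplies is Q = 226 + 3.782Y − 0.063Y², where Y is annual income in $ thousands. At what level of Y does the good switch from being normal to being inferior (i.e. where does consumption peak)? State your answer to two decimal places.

dQ/dY = 3.782 − 0.126Y.
The good is inferior where dQ/dY < 0. Setting dQ/dY = 0 gives Y = 3.782 / 0.126 = 30.02.

30.02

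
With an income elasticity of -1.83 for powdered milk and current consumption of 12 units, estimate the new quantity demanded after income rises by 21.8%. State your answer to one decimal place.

%ΔQ ≈ η × %ΔI = -1.83 × 21.8% = -39.894%.
New Q ≈ 12 × (1 − 0.39894) = 7.2.

7.2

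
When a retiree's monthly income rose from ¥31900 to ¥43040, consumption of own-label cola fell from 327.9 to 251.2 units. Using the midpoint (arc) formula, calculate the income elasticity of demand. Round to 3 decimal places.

ΔQ = 251.2 − 327.9 = -76.7; midpoint Q̄ = (327.9 + 251.2)/2 = 289.55.
ΔI = 43040 − 31900 = 11140; midpoint Ī = (31900 + 43040)/2 = 37470.
η = (ΔQ/Q̄) ÷ (ΔI/Ī) = (-76.7/289.55) ÷ (11140/37470) = -0.891.

-0.891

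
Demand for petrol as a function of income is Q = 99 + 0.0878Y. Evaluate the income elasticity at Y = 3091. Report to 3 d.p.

At Y = 3091: Q = 370.390.
dQ/dY = 0.0878.
η = (dQ/dY)·(Y/Q) = 0.0878 × (3091/370.390) = 0.733.

0.733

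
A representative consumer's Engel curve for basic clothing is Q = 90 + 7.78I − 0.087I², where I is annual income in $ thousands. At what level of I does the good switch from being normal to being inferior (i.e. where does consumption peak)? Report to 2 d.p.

dQ/dI = 7.78 − 0.174I.
The good is inferior where dQ/dI < 0. Setting dQ/dI = 0 gives I = 7.78 / 0.174 = 44.71.

44.71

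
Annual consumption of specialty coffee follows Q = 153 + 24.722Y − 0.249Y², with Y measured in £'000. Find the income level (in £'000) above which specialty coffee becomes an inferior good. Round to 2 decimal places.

49.64

dQ/dY = 24.722 − 0.498Y.
The good is inferior where dQ/dY < 0. Setting dQ/dY = 0 gives Y = 24.722 / 0.498 = 49.64.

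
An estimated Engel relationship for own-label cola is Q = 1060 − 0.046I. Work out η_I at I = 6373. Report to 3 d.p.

-0.382

At I = 6373: Q = 766.842.
dQ/dI = −0.046.
η = (dQ/dI)·(I/Q) = -0.046 × (6373/766.842) = -0.382.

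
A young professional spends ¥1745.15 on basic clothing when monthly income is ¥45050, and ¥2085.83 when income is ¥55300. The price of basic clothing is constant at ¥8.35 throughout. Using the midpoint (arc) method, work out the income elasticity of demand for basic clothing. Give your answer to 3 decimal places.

0.871

With a constant price, Q₁ = 1745.15/8.35 = 209.000 and Q₂ = 2085.83/8.35 = 249.800 (equivalently, work directly with expenditure since P cancels).
Midpoint %ΔQ = (2085.83 − 1745.15)/1915.49 = 0.17786; midpoint %ΔI = (55300 − 45050)/50175 = 0.20429.
η = 0.17786 / 0.20429 = 0.871.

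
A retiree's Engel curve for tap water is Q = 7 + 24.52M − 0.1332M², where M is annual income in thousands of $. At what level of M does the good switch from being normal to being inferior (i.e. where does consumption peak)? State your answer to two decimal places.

92.04

dQ/dM = 24.52 − 0.2664M.
The good is inferior where dQ/dM < 0. Setting dQ/dM = 0 gives M = 24.52 / 0.2664 = 92.04.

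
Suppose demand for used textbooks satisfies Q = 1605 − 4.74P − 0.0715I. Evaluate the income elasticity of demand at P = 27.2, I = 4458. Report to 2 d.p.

-0.28

At P = 27.2, I = 4458: Q = 1157.325.
Holding P constant, ∂Q/∂I = −0.0715.
η_I = (∂Q/∂I)·(I/Q) = -0.0715 × (4458/1157.325) = -0.28.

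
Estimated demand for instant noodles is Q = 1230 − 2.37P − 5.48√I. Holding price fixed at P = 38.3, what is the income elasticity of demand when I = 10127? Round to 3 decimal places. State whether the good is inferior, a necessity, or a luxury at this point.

At P = 38.3, I = 10127: Q = 587.760.
Holding P constant, ∂Q/∂I = -5.48/(2√I) = -0.0272276.
η_I = (∂Q/∂I)·(I/Q) = -0.0272276 × (10127/587.760) = -0.469.
Since η < 0, this is an inferior good.

-0.469 (inferior good)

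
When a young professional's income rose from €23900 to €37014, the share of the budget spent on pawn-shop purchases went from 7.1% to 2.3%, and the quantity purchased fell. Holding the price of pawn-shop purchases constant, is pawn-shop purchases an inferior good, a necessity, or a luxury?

inferior good

Quantity demanded falls as income rises, so η < 0.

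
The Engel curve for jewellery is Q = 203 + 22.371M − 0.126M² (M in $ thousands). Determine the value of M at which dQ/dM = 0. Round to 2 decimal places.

88.77

dQ/dM = 22.371 − 0.252M.
The good is inferior where dQ/dM < 0. Setting dQ/dM = 0 gives M = 22.371 / 0.252 = 88.77.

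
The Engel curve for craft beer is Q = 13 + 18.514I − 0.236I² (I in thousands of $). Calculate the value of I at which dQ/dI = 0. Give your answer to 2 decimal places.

dQ/dI = 18.514 − 0.472I.
The good is inferior where dQ/dI < 0. Setting dQ/dI = 0 gives I = 18.514 / 0.472 = 39.22.

39.22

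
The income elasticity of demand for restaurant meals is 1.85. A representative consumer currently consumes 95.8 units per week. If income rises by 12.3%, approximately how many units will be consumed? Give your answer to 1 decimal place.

117.6

%ΔQ ≈ η × %ΔI = 1.85 × 12.3% = 22.755%.
New Q ≈ 95.8 × (1 + 0.22755) = 117.6.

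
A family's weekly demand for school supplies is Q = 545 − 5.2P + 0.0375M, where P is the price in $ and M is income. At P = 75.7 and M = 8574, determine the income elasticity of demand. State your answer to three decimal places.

At P = 75.7, M = 8574: Q = 472.885.
Holding P constant, ∂Q/∂M = 0.0375.
η_M = (∂Q/∂M)·(M/Q) = 0.0375 × (8574/472.885) = 0.680.

0.680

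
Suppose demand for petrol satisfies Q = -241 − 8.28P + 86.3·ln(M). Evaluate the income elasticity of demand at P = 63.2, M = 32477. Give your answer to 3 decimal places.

At P = 63.2, M = 32477: Q = 132.213.
Holding P constant, ∂Q/∂M = 86.3/M = 0.00265727.
η_M = (∂Q/∂M)·(M/Q) = 0.00265727 × (32477/132.213) = 0.653.

0.653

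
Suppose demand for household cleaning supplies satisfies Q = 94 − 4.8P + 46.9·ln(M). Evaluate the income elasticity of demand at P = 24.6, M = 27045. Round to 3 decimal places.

0.103

At P = 24.6, M = 27045: Q = 454.547.
Holding P constant, ∂Q/∂M = 46.9/M = 0.00173415.
η_M = (∂Q/∂M)·(M/Q) = 0.00173415 × (27045/454.547) = 0.103.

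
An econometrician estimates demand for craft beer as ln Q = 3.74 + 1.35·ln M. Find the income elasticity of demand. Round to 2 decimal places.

In a log-linear demand, the coefficient on ln M is the income elasticity.
So η = 1.35.

1.35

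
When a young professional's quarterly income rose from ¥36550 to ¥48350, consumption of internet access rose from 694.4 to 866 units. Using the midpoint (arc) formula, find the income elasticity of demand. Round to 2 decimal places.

0.79

ΔQ = 866 − 694.4 = 171.6; midpoint Q̄ = (694.4 + 866)/2 = 780.2.
ΔI = 48350 − 36550 = 11800; midpoint Ī = (36550 + 48350)/2 = 42450.
η = (ΔQ/Q̄) ÷ (ΔI/Ī) = (171.6/780.2) ÷ (11800/42450) = 0.79.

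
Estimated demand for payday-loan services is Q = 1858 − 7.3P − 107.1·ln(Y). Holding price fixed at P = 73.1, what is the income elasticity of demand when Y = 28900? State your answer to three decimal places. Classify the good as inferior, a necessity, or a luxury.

-0.478 (inferior good)

At P = 73.1, Y = 28900: Q = 224.282.
Holding P constant, ∂Q/∂Y = -107.1/Y = -0.00370588.
η_Y = (∂Q/∂Y)·(Y/Q) = -0.00370588 × (28900/224.282) = -0.478.
Since η < 0, this is an inferior good.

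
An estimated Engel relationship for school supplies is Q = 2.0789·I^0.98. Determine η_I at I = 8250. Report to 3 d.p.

0.980

For Q = A·I^β the income elasticity is constant and equal to β.
Here β = 0.98, so η = 0.980.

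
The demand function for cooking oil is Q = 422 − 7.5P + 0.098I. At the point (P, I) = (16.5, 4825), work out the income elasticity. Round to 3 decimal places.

0.613

At P = 16.5, I = 4825: Q = 771.100.
Holding P constant, ∂Q/∂I = 0.098.
η_I = (∂Q/∂I)·(I/Q) = 0.098 × (4825/771.100) = 0.613.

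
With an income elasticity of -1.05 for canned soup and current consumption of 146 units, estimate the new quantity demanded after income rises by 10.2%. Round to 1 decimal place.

130.4

%ΔQ ≈ η × %ΔI = -1.05 × 10.2% = -10.71%.
New Q ≈ 146 × (1 − 0.1071) = 130.4.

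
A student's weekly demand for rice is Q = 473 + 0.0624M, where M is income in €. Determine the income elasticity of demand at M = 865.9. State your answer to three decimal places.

0.103

At M = 865.9: Q = 527.032.
dQ/dM = 0.0624.
η = (dQ/dM)·(M/Q) = 0.0624 × (865.9/527.032) = 0.103.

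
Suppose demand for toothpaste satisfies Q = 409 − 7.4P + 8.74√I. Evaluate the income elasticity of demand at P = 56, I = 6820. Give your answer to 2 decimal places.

0.50

At P = 56, I = 6820: Q = 716.378.
Holding P constant, ∂Q/∂I = 8.74/(2√I) = 0.0529163.
η_I = (∂Q/∂I)·(I/Q) = 0.0529163 × (6820/716.378) = 0.50.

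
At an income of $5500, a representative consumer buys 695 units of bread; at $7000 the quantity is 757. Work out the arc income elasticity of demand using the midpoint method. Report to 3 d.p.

0.356

ΔQ = 757 − 695 = 62; midpoint Q̄ = (695 + 757)/2 = 726.
ΔI = 7000 − 5500 = 1500; midpoint Ī = (5500 + 7000)/2 = 6250.
η = (ΔQ/Q̄) ÷ (ΔI/Ī) = (62/726) ÷ (1500/6250) = 0.356.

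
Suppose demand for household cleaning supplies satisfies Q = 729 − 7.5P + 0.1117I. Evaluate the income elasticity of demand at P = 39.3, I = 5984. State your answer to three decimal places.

At P = 39.3, I = 5984: Q = 1102.663.
Holding P constant, ∂Q/∂I = 0.1117.
η_I = (∂Q/∂I)·(I/Q) = 0.1117 × (5984/1102.663) = 0.606.

0.606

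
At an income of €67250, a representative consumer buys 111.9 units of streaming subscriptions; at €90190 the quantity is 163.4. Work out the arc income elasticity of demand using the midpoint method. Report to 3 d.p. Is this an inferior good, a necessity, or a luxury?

1.284 (luxury)

ΔQ = 163.4 − 111.9 = 51.5; midpoint Q̄ = (111.9 + 163.4)/2 = 137.65.
ΔI = 90190 − 67250 = 22940; midpoint Ī = (67250 + 90190)/2 = 78720.
η = (ΔQ/Q̄) ÷ (ΔI/Ī) = (51.5/137.65) ÷ (22940/78720) = 1.284.
η > 1 ⇒ luxury.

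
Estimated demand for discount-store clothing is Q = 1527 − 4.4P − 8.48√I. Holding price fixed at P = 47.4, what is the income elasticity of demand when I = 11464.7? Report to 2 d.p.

-1.11

At P = 47.4, I = 11464.7: Q = 410.458.
Holding P constant, ∂Q/∂I = -8.48/(2√I) = -0.039599.
η_I = (∂Q/∂I)·(I/Q) = -0.039599 × (11464.7/410.458) = -1.11.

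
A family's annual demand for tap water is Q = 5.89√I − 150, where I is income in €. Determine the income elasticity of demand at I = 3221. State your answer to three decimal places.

0.907

At I = 3221: Q = 184.280.
dQ/dI = 5.89/(2√I) = 0.0518907 at this income.
η = (dQ/dI)·(I/Q) = 0.0518907 × (3221/184.280) = 0.907.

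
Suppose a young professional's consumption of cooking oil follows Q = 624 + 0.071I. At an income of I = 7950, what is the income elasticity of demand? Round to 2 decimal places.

At I = 7950: Q = 1188.450.
dQ/dI = 0.071.
η = (dQ/dI)·(I/Q) = 0.071 × (7950/1188.450) = 0.47.

0.47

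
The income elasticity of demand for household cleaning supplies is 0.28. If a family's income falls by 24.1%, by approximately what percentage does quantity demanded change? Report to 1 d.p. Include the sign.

%ΔQ ≈ η × %ΔI = 0.28 × (-24.1%) = -6.7%.

-6.7%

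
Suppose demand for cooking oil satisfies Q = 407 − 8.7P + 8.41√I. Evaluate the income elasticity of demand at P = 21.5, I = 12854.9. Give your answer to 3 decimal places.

0.406

At P = 21.5, I = 12854.9: Q = 1173.471.
Holding P constant, ∂Q/∂I = 8.41/(2√I) = 0.0370878.
η_I = (∂Q/∂I)·(I/Q) = 0.0370878 × (12854.9/1173.471) = 0.406.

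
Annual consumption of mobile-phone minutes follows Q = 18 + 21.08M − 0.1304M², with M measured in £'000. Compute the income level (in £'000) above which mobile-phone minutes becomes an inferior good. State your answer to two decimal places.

80.83

dQ/dM = 21.08 − 0.2608M.
The good is inferior where dQ/dM < 0. Setting dQ/dM = 0 gives M = 21.08 / 0.2608 = 80.83.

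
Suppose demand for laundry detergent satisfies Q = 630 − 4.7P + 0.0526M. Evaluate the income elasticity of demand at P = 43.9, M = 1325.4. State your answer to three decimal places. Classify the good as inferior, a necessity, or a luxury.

At P = 43.9, M = 1325.4: Q = 493.386.
Holding P constant, ∂Q/∂M = 0.0526.
η_M = (∂Q/∂M)·(M/Q) = 0.0526 × (1325.4/493.386) = 0.141.
Since 0 < η < 1, this is a necessity.

0.141 (necessity)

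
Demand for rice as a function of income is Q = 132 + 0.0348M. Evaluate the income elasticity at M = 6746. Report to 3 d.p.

0.640

At M = 6746: Q = 366.761.
dQ/dM = 0.0348.
η = (dQ/dM)·(M/Q) = 0.0348 × (6746/366.761) = 0.640.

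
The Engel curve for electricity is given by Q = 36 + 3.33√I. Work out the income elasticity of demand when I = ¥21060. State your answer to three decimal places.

0.465

At I = 21060: Q = 519.252.
dQ/dI = 3.33/(2√I) = 0.0114732 at this income.
η = (dQ/dI)·(I/Q) = 0.0114732 × (21060/519.252) = 0.465.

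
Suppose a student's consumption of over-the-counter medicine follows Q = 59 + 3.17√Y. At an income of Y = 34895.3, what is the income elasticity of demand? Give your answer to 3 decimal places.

0.455

At Y = 34895.3: Q = 651.165.
dQ/dY = 3.17/(2√Y) = 0.00848488 at this income.
η = (dQ/dY)·(Y/Q) = 0.00848488 × (34895.3/651.165) = 0.455.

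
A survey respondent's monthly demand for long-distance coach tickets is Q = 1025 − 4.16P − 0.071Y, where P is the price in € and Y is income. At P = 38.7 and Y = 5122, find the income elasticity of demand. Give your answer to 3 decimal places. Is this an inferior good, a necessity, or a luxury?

-0.727 (inferior good)

At P = 38.7, Y = 5122: Q = 500.346.
Holding P constant, ∂Q/∂Y = −0.071.
η_Y = (∂Q/∂Y)·(Y/Q) = -0.071 × (5122/500.346) = -0.727.
Since η < 0, this is an inferior good.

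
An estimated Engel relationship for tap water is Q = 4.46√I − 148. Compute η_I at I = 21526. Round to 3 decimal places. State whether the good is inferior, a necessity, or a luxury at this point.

At I = 21526: Q = 506.360.
dQ/dI = 4.46/(2√I) = 0.0151993 at this income.
η = (dQ/dI)·(I/Q) = 0.0151993 × (21526/506.360) = 0.646.
Since 0 < η < 1, the good is a necessity.

0.646 (necessity)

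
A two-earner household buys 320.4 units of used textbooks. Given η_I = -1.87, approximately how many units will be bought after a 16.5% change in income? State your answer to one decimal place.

%ΔQ ≈ η × %ΔI = -1.87 × 16.5% = -30.855%.
New Q ≈ 320.4 × (1 − 0.30855) = 221.5.

221.5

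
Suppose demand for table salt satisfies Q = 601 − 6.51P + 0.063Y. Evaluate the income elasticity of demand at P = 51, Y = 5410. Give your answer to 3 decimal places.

At P = 51, Y = 5410: Q = 609.820.
Holding P constant, ∂Q/∂Y = 0.063.
η_Y = (∂Q/∂Y)·(Y/Q) = 0.063 × (5410/609.820) = 0.559.

0.559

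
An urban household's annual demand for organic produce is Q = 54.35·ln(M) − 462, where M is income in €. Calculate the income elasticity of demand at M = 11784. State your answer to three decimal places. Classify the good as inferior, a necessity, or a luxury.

At M = 11784: Q = 47.504.
dQ/dM = 54.35/M = 0.00461219 at this income.
η = (dQ/dM)·(M/Q) = 0.00461219 × (11784/47.504) = 1.144.
Since η > 1, the good is a luxury.

1.144 (luxury)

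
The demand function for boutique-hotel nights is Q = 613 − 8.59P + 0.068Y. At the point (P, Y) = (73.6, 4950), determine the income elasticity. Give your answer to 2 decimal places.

At P = 73.6, Y = 4950: Q = 317.376.
Holding P constant, ∂Q/∂Y = 0.068.
η_Y = (∂Q/∂Y)·(Y/Q) = 0.068 × (4950/317.376) = 1.06.

1.06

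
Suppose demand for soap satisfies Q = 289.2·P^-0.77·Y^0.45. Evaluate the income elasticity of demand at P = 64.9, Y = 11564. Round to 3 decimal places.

For a multiplicative demand Q = A·P^α·Y^β, the income elasticity is β everywhere.
Here β = 0.45, so η = 0.450.

0.450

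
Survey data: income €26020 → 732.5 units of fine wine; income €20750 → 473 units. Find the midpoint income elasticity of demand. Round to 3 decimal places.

1.910

ΔQ = 473 − 732.5 = -259.5; midpoint Q̄ = (732.5 + 473)/2 = 602.75.
ΔI = 20750 − 26020 = -5270; midpoint Ī = (26020 + 20750)/2 = 23385.
η = (ΔQ/Q̄) ÷ (ΔI/Ī) = (-259.5/602.75) ÷ (-5270/23385) = 1.910.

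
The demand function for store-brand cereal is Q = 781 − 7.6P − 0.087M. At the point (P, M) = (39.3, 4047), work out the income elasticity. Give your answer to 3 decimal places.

-2.704

At P = 39.3, M = 4047: Q = 130.231.
Holding P constant, ∂Q/∂M = −0.087.
η_M = (∂Q/∂M)·(M/Q) = -0.087 × (4047/130.231) = -2.704.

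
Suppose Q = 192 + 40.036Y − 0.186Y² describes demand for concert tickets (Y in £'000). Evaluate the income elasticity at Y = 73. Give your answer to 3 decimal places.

At Y = 73: Q = 2123.4340.
dQ/dY = 40.036 − 0.372Y = 12.88000.
η = (dQ/dY)·(Y/Q) = 12.88000 × (73/2123.4340) = 0.443.

0.443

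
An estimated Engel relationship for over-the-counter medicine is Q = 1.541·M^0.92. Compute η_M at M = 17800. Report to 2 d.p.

For Q = A·M^β the income elasticity is constant and equal to β.
Here β = 0.92, so η = 0.92.

0.92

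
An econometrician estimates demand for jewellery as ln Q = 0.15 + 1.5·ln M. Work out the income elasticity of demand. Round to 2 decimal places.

In a log-linear demand, the coefficient on ln M is the income elasticity.
So η = 1.50.

1.50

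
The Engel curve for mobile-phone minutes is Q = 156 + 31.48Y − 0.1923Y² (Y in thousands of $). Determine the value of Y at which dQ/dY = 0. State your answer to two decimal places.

dQ/dY = 31.48 − 0.3846Y.
The good is inferior where dQ/dY < 0. Setting dQ/dY = 0 gives Y = 31.48 / 0.3846 = 81.85.

81.85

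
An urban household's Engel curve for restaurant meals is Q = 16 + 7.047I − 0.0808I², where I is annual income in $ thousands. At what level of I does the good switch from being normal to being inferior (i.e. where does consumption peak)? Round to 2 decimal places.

43.61

dQ/dI = 7.047 − 0.1616I.
The good is inferior where dQ/dI < 0. Setting dQ/dI = 0 gives I = 7.047 / 0.1616 = 43.61.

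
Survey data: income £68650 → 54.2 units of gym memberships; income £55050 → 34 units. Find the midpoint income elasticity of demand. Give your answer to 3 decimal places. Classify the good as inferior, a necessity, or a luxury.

2.083 (luxury)

ΔQ = 34 − 54.2 = -20.2; midpoint Q̄ = (54.2 + 34)/2 = 44.1.
ΔI = 55050 − 68650 = -13600; midpoint Ī = (68650 + 55050)/2 = 61850.
η = (ΔQ/Q̄) ÷ (ΔI/Ī) = (-20.2/44.1) ÷ (-13600/61850) = 2.083.
η > 1 ⇒ luxury.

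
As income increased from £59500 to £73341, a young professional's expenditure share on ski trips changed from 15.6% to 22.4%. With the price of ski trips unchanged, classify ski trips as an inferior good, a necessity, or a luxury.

The budget share rises as income rises, so η > 1.

luxury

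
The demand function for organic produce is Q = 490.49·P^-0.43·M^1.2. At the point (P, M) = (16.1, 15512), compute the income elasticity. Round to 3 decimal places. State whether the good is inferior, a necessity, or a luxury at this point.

For a multiplicative demand Q = A·P^α·M^β, the income elasticity is β everywhere.
Here β = 1.2, so η = 1.200.
Since η > 1, this is a luxury.

1.200 (luxury)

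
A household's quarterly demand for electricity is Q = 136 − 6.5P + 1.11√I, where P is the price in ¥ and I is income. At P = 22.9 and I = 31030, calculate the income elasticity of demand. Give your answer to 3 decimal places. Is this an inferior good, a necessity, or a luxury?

At P = 22.9, I = 31030: Q = 182.680.
Holding P constant, ∂Q/∂I = 1.11/(2√I) = 0.00315066.
η_I = (∂Q/∂I)·(I/Q) = 0.00315066 × (31030/182.680) = 0.535.
Since 0 < η < 1, this is a necessity.

0.535 (necessity)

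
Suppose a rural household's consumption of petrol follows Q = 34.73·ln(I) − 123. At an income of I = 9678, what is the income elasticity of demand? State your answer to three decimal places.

0.177

At I = 9678: Q = 195.738.
dQ/dI = 34.73/I = 0.00358855 at this income.
η = (dQ/dI)·(I/Q) = 0.00358855 × (9678/195.738) = 0.177.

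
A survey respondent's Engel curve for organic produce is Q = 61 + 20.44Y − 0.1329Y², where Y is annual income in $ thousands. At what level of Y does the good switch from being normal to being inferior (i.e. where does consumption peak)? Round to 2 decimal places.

dQ/dY = 20.44 − 0.2658Y.
The good is inferior where dQ/dY < 0. Setting dQ/dY = 0 gives Y = 20.44 / 0.2658 = 76.90.

76.90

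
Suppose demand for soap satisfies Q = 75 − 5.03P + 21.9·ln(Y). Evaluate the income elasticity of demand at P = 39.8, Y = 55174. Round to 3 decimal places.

0.192

At P = 39.8, Y = 55174: Q = 113.916.
Holding P constant, ∂Q/∂Y = 21.9/Y = 0.000396926.
η_Y = (∂Q/∂Y)·(Y/Q) = 0.000396926 × (55174/113.916) = 0.192.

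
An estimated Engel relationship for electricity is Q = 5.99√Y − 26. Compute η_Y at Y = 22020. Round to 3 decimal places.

At Y = 22020: Q = 862.864.
dQ/dY = 5.99/(2√Y) = 0.0201831 at this income.
η = (dQ/dY)·(Y/Q) = 0.0201831 × (22020/862.864) = 0.515.

0.515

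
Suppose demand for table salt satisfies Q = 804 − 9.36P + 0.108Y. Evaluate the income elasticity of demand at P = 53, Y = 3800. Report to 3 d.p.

At P = 53, Y = 3800: Q = 718.320.
Holding P constant, ∂Q/∂Y = 0.108.
η_Y = (∂Q/∂Y)·(Y/Q) = 0.108 × (3800/718.320) = 0.571.

0.571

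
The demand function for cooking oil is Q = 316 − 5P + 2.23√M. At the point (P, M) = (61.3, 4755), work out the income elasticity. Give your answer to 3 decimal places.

0.471

At P = 61.3, M = 4755: Q = 163.273.
Holding P constant, ∂Q/∂M = 2.23/(2√M) = 0.0161696.
η_M = (∂Q/∂M)·(M/Q) = 0.0161696 × (4755/163.273) = 0.471.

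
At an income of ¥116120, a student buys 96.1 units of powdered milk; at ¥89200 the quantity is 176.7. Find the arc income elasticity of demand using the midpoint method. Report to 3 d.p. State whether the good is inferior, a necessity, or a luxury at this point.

ΔQ = 176.7 − 96.1 = 80.6; midpoint Q̄ = (96.1 + 176.7)/2 = 136.4.
ΔI = 89200 − 116120 = -26920; midpoint Ī = (116120 + 89200)/2 = 102660.
η = (ΔQ/Q̄) ÷ (ΔI/Ī) = (80.6/136.4) ÷ (-26920/102660) = -2.253.
η < 0 ⇒ inferior good.

-2.253 (inferior good)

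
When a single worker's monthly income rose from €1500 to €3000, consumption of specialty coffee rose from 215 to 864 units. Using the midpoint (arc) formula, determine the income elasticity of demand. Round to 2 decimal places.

1.80

ΔQ = 864 − 215 = 649; midpoint Q̄ = (215 + 864)/2 = 539.5.
ΔI = 3000 − 1500 = 1500; midpoint Ī = (1500 + 3000)/2 = 2250.
η = (ΔQ/Q̄) ÷ (ΔI/Ī) = (649/539.5) ÷ (1500/2250) = 1.80.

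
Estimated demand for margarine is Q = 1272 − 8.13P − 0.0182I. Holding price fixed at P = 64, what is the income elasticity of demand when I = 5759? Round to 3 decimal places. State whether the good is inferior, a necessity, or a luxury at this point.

At P = 64, I = 5759: Q = 646.866.
Holding P constant, ∂Q/∂I = −0.0182.
η_I = (∂Q/∂I)·(I/Q) = -0.0182 × (5759/646.866) = -0.162.
Since η < 0, this is an inferior good.

-0.162 (inferior good)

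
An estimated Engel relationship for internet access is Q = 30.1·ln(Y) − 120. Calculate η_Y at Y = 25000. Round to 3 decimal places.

0.163

At Y = 25000: Q = 184.812.
dQ/dY = 30.1/Y = 0.001204 at this income.
η = (dQ/dY)·(Y/Q) = 0.001204 × (25000/184.812) = 0.163.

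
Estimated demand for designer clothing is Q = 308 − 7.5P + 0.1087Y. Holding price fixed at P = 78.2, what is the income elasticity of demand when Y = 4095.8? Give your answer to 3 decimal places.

2.671

At P = 78.2, Y = 4095.8: Q = 166.713.
Holding P constant, ∂Q/∂Y = 0.1087.
η_Y = (∂Q/∂Y)·(Y/Q) = 0.1087 × (4095.8/166.713) = 2.671.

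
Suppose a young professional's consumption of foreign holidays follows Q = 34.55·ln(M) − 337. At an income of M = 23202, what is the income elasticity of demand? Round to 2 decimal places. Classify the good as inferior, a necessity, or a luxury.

3.36 (luxury)

At M = 23202: Q = 10.296.
dQ/dM = 34.55/M = 0.0014891 at this income.
η = (dQ/dM)·(M/Q) = 0.0014891 × (23202/10.296) = 3.36.
Since η > 1, the good is a luxury.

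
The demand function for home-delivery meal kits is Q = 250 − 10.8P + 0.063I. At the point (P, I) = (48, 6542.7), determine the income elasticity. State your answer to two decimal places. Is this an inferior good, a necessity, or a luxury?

2.87 (luxury)

At P = 48, I = 6542.7: Q = 143.790.
Holding P constant, ∂Q/∂I = 0.063.
η_I = (∂Q/∂I)·(I/Q) = 0.063 × (6542.7/143.790) = 2.87.
Since η > 1, this is a luxury.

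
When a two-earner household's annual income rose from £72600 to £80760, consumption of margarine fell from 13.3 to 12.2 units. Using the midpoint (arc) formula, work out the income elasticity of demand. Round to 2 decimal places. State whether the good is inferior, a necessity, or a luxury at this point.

ΔQ = 12.2 − 13.3 = -1.1; midpoint Q̄ = (13.3 + 12.2)/2 = 12.75.
ΔI = 80760 − 72600 = 8160; midpoint Ī = (72600 + 80760)/2 = 76680.
η = (ΔQ/Q̄) ÷ (ΔI/Ī) = (-1.1/12.75) ÷ (8160/76680) = -0.81.
η < 0 ⇒ inferior good.

-0.81 (inferior good)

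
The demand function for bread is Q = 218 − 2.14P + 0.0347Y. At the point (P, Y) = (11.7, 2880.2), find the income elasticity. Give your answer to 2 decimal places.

0.34

At P = 11.7, Y = 2880.2: Q = 292.905.
Holding P constant, ∂Q/∂Y = 0.0347.
η_Y = (∂Q/∂Y)·(Y/Q) = 0.0347 × (2880.2/292.905) = 0.34.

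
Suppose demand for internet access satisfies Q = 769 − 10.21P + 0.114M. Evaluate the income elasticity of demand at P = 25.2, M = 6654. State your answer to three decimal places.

At P = 25.2, M = 6654: Q = 1270.264.
Holding P constant, ∂Q/∂M = 0.114.
η_M = (∂Q/∂M)·(M/Q) = 0.114 × (6654/1270.264) = 0.597.

0.597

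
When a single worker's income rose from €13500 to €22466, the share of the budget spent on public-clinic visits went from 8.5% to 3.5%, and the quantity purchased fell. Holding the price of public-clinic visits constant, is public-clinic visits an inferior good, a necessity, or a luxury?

inferior good

Quantity demanded falls as income rises, so η < 0.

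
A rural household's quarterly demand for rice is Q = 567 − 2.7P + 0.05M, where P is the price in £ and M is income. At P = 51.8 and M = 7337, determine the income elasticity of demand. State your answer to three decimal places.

0.462

At P = 51.8, M = 7337: Q = 793.990.
Holding P constant, ∂Q/∂M = 0.05.
η_M = (∂Q/∂M)·(M/Q) = 0.05 × (7337/793.990) = 0.462.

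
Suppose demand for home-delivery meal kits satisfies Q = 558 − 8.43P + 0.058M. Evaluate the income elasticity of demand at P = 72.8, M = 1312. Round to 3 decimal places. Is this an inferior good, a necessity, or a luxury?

At P = 72.8, M = 1312: Q = 20.392.
Holding P constant, ∂Q/∂M = 0.058.
η_M = (∂Q/∂M)·(M/Q) = 0.058 × (1312/20.392) = 3.732.
Since η > 1, this is a luxury.

3.732 (luxury)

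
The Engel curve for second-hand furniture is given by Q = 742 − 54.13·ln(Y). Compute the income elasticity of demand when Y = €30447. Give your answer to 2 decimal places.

-0.30

At Y = 30447: Q = 183.176.
dQ/dY = -54.13/Y = -0.00177784 at this income.
η = (dQ/dY)·(Y/Q) = -0.00177784 × (30447/183.176) = -0.30.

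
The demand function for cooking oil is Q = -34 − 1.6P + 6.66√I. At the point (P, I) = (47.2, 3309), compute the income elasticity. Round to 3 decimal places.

At P = 47.2, I = 3309: Q = 273.589.
Holding P constant, ∂Q/∂I = 6.66/(2√I) = 0.057889.
η_I = (∂Q/∂I)·(I/Q) = 0.057889 × (3309/273.589) = 0.700.

0.700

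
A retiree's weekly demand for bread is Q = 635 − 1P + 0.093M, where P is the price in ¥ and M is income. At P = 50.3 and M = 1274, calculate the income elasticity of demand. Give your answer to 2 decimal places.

At P = 50.3, M = 1274: Q = 703.182.
Holding P constant, ∂Q/∂M = 0.093.
η_M = (∂Q/∂M)·(M/Q) = 0.093 × (1274/703.182) = 0.17.

0.17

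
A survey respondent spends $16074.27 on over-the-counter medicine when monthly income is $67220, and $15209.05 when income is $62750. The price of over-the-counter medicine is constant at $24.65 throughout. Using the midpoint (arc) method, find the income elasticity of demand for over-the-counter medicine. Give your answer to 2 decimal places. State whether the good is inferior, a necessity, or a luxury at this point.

0.80 (necessity)

With a constant price, Q₁ = 16074.27/24.65 = 652.100 and Q₂ = 15209.05/24.65 = 617.000 (equivalently, work directly with expenditure since P cancels).
Midpoint %ΔQ = (15209.05 − 16074.27)/15641.66 = -0.05532; midpoint %ΔI = (62750 − 67220)/64985 = -0.06879.
η = -0.05532 / -0.06879 = 0.80.
0 < η < 1 ⇒ necessity.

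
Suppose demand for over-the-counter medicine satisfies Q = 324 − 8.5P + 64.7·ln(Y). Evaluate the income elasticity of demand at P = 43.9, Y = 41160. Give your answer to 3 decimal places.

0.101

At P = 43.9, Y = 41160: Q = 638.302.
Holding P constant, ∂Q/∂Y = 64.7/Y = 0.00157191.
η_Y = (∂Q/∂Y)·(Y/Q) = 0.00157191 × (41160/638.302) = 0.101.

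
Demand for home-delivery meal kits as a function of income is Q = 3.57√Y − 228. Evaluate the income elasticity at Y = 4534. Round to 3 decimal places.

9.704

At Y = 4534: Q = 12.386.
dQ/dY = 3.57/(2√Y) = 0.0265093 at this income.
η = (dQ/dY)·(Y/Q) = 0.0265093 × (4534/12.386) = 9.704.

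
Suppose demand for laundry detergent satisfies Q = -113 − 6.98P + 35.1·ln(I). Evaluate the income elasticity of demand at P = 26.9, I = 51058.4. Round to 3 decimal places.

At P = 26.9, I = 51058.4: Q = 79.747.
Holding P constant, ∂Q/∂I = 35.1/I = 0.000687448.
η_I = (∂Q/∂I)·(I/Q) = 0.000687448 × (51058.4/79.747) = 0.440.

0.440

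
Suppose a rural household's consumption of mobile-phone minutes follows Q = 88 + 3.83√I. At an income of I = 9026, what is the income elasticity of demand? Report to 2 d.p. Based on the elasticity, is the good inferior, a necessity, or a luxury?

At I = 9026: Q = 451.870.
dQ/dI = 3.83/(2√I) = 0.0201568 at this income.
η = (dQ/dI)·(I/Q) = 0.0201568 × (9026/451.870) = 0.40.
Since 0 < η < 1, the good is a necessity.

0.40 (necessity)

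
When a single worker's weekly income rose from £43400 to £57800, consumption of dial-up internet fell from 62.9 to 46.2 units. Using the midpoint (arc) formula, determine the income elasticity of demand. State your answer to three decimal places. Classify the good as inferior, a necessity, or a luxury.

-1.076 (inferior good)

ΔQ = 46.2 − 62.9 = -16.7; midpoint Q̄ = (62.9 + 46.2)/2 = 54.55.
ΔI = 57800 − 43400 = 14400; midpoint Ī = (43400 + 57800)/2 = 50600.
η = (ΔQ/Q̄) ÷ (ΔI/Ī) = (-16.7/54.55) ÷ (14400/50600) = -1.076.
η < 0 ⇒ inferior good.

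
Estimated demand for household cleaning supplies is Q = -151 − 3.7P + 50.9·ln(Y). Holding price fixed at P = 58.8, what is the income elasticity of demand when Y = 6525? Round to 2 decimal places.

At P = 58.8, Y = 6525: Q = 78.515.
Holding P constant, ∂Q/∂Y = 50.9/Y = 0.00780077.
η_Y = (∂Q/∂Y)·(Y/Q) = 0.00780077 × (6525/78.515) = 0.65.

0.65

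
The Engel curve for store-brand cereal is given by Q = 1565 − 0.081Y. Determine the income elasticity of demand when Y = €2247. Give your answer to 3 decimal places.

-0.132

At Y = 2247: Q = 1382.993.
dQ/dY = −0.081.
η = (dQ/dY)·(Y/Q) = -0.081 × (2247/1382.993) = -0.132.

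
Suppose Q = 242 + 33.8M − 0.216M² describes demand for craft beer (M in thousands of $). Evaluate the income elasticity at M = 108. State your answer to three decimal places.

-1.011

At M = 108: Q = 1372.9760.
dQ/dM = 33.8 − 0.432M = -12.85600.
η = (dQ/dM)·(M/Q) = -12.85600 × (108/1372.9760) = -1.011.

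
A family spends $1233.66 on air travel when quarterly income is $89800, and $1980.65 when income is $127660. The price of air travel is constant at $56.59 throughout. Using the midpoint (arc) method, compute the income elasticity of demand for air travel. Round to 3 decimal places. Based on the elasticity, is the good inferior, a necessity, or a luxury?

With a constant price, Q₁ = 1233.66/56.59 = 21.800 and Q₂ = 1980.65/56.59 = 35.000 (equivalently, work directly with expenditure since P cancels).
Midpoint %ΔQ = (1980.65 − 1233.66)/1607.16 = 0.46479; midpoint %ΔI = (127660 − 89800)/108730 = 0.34820.
η = 0.46479 / 0.34820 = 1.335.
η > 1 ⇒ luxury.

1.335 (luxury)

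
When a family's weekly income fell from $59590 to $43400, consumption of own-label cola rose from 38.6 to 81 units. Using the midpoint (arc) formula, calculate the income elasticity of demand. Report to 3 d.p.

ΔQ = 81 − 38.6 = 42.4; midpoint Q̄ = (38.6 + 81)/2 = 59.8.
ΔI = 43400 − 59590 = -16190; midpoint Ī = (59590 + 43400)/2 = 51495.
η = (ΔQ/Q̄) ÷ (ΔI/Ī) = (42.4/59.8) ÷ (-16190/51495) = -2.255.

-2.255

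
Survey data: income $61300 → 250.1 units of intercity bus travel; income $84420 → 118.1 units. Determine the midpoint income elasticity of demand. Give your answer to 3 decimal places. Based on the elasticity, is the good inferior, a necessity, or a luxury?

ΔQ = 118.1 − 250.1 = -132; midpoint Q̄ = (250.1 + 118.1)/2 = 184.1.
ΔI = 84420 − 61300 = 23120; midpoint Ī = (61300 + 84420)/2 = 72860.
η = (ΔQ/Q̄) ÷ (ΔI/Ī) = (-132/184.1) ÷ (23120/72860) = -2.260.
η < 0 ⇒ inferior good.

-2.260 (inferior good)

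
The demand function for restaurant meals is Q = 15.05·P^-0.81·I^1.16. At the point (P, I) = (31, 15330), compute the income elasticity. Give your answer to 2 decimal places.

For a multiplicative demand Q = A·P^α·I^β, the income elasticity is β everywhere.
Here β = 1.16, so η = 1.16.

1.16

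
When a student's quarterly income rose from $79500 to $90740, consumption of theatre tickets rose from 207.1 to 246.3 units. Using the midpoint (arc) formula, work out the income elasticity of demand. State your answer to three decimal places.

1.309

ΔQ = 246.3 − 207.1 = 39.2; midpoint Q̄ = (207.1 + 246.3)/2 = 226.7.
ΔI = 90740 − 79500 = 11240; midpoint Ī = (79500 + 90740)/2 = 85120.
η = (ΔQ/Q̄) ÷ (ΔI/Ī) = (39.2/226.7) ÷ (11240/85120) = 1.309.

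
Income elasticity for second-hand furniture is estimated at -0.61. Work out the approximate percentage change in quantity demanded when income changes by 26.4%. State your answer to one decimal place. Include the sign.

%ΔQ ≈ η × %ΔI = -0.61 × 26.4% = -16.1%.

-16.1%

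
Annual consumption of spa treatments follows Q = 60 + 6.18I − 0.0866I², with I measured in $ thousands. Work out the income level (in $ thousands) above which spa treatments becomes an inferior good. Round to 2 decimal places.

dQ/dI = 6.18 − 0.1732I.
The good is inferior where dQ/dI < 0. Setting dQ/dI = 0 gives I = 6.18 / 0.1732 = 35.68.

35.68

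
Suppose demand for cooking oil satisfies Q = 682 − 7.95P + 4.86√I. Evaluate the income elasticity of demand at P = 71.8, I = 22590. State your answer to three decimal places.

At P = 71.8, I = 22590: Q = 841.647.
Holding P constant, ∂Q/∂I = 4.86/(2√I) = 0.0161677.
η_I = (∂Q/∂I)·(I/Q) = 0.0161677 × (22590/841.647) = 0.434.

0.434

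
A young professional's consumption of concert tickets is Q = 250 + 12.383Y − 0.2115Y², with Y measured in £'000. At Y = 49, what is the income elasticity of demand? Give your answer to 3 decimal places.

-1.172

At Y = 49: Q = 348.9555.
dQ/dY = 12.383 − 0.423Y = -8.34400.
η = (dQ/dY)·(Y/Q) = -8.34400 × (49/348.9555) = -1.172.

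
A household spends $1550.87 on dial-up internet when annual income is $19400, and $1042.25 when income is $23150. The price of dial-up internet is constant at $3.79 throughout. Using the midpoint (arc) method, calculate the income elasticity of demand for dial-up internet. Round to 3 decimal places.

With a constant price, Q₁ = 1550.87/3.79 = 409.201 and Q₂ = 1042.25/3.79 = 275.000 (equivalently, work directly with expenditure since P cancels).
Midpoint %ΔQ = (1042.25 − 1550.87)/1296.56 = -0.39228; midpoint %ΔI = (23150 − 19400)/21275 = 0.17626.
η = -0.39228 / 0.17626 = -2.226.

-2.226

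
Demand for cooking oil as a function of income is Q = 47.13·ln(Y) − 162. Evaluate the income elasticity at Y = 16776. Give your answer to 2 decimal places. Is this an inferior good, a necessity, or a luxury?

0.16 (necessity)

At Y = 16776: Q = 296.467.
dQ/dY = 47.13/Y = 0.00280937 at this income.
η = (dQ/dY)·(Y/Q) = 0.00280937 × (16776/296.467) = 0.16.
Since 0 < η < 1, the good is a necessity.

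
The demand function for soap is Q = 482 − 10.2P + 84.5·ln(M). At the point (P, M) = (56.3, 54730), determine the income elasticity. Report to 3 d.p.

0.102

At P = 56.3, M = 54730: Q = 829.649.
Holding P constant, ∂Q/∂M = 84.5/M = 0.00154394.
η_M = (∂Q/∂M)·(M/Q) = 0.00154394 × (54730/829.649) = 0.102.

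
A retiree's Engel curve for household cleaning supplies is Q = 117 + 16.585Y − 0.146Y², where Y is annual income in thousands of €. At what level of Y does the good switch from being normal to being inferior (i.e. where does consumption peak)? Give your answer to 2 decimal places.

56.80

dQ/dY = 16.585 − 0.292Y.
The good is inferior where dQ/dY < 0. Setting dQ/dY = 0 gives Y = 16.585 / 0.292 = 56.80.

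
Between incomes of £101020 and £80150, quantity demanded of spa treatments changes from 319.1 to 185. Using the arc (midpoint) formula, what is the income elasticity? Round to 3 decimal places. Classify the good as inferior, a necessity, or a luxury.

ΔQ = 185 − 319.1 = -134.1; midpoint Q̄ = (319.1 + 185)/2 = 252.05.
ΔI = 80150 − 101020 = -20870; midpoint Ī = (101020 + 80150)/2 = 90585.
η = (ΔQ/Q̄) ÷ (ΔI/Ī) = (-134.1/252.05) ÷ (-20870/90585) = 2.309.
η > 1 ⇒ luxury.

2.309 (luxury)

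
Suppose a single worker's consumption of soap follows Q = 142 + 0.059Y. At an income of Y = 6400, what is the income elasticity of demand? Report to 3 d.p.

0.727

At Y = 6400: Q = 519.600.
dQ/dY = 0.059.
η = (dQ/dY)·(Y/Q) = 0.059 × (6400/519.600) = 0.727.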